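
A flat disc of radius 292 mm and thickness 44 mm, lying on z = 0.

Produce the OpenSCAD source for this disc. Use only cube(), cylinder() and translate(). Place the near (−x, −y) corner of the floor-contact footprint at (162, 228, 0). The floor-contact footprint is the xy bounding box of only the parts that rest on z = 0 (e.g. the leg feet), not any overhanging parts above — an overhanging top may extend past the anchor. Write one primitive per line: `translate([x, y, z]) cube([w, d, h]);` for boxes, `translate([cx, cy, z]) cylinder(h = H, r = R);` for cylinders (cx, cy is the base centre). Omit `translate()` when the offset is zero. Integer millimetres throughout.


translate([454, 520, 0]) cylinder(h = 44, r = 292);


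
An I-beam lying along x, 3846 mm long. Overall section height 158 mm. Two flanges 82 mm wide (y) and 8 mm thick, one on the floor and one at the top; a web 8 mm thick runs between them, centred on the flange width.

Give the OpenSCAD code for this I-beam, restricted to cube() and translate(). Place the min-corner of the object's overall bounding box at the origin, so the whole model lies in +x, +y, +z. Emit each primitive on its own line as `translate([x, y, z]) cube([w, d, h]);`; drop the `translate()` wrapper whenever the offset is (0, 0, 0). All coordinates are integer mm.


cube([3846, 82, 8]);
translate([0, 37, 8]) cube([3846, 8, 142]);
translate([0, 0, 150]) cube([3846, 82, 8]);


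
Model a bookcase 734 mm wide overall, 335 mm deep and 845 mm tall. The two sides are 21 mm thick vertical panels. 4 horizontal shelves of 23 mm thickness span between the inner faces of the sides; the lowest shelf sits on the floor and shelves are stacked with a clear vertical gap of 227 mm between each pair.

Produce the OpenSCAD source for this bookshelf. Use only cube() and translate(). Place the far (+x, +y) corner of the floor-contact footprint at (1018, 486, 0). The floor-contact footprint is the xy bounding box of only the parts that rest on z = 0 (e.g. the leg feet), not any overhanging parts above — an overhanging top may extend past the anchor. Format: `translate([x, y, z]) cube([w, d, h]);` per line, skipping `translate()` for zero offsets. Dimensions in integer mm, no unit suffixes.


translate([284, 151, 0]) cube([21, 335, 845]);
translate([997, 151, 0]) cube([21, 335, 845]);
translate([305, 151, 0]) cube([692, 335, 23]);
translate([305, 151, 250]) cube([692, 335, 23]);
translate([305, 151, 500]) cube([692, 335, 23]);
translate([305, 151, 750]) cube([692, 335, 23]);


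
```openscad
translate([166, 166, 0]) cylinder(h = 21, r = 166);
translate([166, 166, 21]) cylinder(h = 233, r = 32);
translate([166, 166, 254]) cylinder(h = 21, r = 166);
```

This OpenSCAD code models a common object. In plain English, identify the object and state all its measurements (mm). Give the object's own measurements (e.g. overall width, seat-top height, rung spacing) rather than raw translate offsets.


A spool: two coaxial disc flanges of radius 166 mm and thickness 21 mm, joined by a core cylinder of radius 32 mm and height 233 mm. The lower flange rests on z = 0 and the three cylinders share a vertical axis.


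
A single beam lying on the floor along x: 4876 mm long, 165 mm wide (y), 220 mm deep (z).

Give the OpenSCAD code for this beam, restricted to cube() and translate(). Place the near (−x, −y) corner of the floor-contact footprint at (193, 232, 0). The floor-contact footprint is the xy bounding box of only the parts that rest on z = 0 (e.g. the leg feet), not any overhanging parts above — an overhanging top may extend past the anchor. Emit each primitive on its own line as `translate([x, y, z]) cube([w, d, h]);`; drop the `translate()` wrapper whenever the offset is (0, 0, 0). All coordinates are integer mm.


translate([193, 232, 0]) cube([4876, 165, 220]);


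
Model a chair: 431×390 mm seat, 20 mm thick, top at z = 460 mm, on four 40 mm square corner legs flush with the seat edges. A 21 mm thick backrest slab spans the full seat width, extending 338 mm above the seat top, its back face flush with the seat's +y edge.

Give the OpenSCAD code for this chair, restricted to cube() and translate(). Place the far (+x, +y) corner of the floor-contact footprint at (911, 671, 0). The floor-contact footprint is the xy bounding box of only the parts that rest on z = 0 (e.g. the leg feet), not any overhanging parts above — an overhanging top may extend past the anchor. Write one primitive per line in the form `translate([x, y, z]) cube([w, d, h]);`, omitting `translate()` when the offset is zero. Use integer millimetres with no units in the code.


// leg_h = 460 - 20 = 440
translate([480, 281, 440]) cube([431, 390, 20]);
translate([480, 281, 0]) cube([40, 40, 440]);
translate([871, 281, 0]) cube([40, 40, 440]);
translate([480, 631, 0]) cube([40, 40, 440]);
translate([871, 631, 0]) cube([40, 40, 440]);
translate([480, 650, 460]) cube([431, 21, 338]);


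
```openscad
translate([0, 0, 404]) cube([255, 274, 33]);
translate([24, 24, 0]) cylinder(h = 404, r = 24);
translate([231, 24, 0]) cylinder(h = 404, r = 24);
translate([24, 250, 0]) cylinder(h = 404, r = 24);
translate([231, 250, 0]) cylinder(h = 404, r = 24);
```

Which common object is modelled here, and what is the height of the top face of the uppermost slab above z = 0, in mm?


A stool. The seat height is 437 mm.

A 255×274×33 slab at z = 404 on four corner cylinders — a stool. The seat top is 404 + 33 = 437 mm.


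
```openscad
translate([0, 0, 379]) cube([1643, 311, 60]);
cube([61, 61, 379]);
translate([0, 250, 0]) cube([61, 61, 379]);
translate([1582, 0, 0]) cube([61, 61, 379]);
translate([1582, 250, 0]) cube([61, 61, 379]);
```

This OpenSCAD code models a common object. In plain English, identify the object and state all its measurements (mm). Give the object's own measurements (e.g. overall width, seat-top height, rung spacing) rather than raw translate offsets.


A bench: a 1643×311 mm seat slab, 60 mm thick, top at z = 439 mm, on four 61×61 mm square legs flush with the seat corners and standing on z = 0.


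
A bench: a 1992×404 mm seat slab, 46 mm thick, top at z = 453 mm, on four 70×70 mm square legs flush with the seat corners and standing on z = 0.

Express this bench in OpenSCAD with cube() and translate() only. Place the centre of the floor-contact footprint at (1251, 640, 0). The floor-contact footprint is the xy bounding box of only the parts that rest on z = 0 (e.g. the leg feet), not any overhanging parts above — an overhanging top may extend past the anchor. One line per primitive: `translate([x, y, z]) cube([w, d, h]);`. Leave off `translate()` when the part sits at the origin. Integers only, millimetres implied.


translate([255, 438, 407]) cube([1992, 404, 46]);
translate([255, 438, 0]) cube([70, 70, 407]);
translate([255, 772, 0]) cube([70, 70, 407]);
translate([2177, 438, 0]) cube([70, 70, 407]);
translate([2177, 772, 0]) cube([70, 70, 407]);


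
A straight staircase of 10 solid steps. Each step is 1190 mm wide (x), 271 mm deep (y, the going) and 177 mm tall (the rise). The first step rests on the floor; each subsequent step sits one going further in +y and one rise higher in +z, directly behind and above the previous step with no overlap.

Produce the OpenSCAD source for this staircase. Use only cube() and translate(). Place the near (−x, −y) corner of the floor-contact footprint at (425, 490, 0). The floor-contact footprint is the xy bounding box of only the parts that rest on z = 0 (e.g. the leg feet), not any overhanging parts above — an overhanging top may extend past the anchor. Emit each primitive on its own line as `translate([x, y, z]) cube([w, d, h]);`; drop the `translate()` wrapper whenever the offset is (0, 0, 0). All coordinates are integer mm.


translate([425, 490, 0]) cube([1190, 271, 177]);
translate([425, 761, 177]) cube([1190, 271, 177]);
translate([425, 1032, 354]) cube([1190, 271, 177]);
translate([425, 1303, 531]) cube([1190, 271, 177]);
translate([425, 1574, 708]) cube([1190, 271, 177]);
translate([425, 1845, 885]) cube([1190, 271, 177]);
translate([425, 2116, 1062]) cube([1190, 271, 177]);
translate([425, 2387, 1239]) cube([1190, 271, 177]);
translate([425, 2658, 1416]) cube([1190, 271, 177]);
translate([425, 2929, 1593]) cube([1190, 271, 177]);


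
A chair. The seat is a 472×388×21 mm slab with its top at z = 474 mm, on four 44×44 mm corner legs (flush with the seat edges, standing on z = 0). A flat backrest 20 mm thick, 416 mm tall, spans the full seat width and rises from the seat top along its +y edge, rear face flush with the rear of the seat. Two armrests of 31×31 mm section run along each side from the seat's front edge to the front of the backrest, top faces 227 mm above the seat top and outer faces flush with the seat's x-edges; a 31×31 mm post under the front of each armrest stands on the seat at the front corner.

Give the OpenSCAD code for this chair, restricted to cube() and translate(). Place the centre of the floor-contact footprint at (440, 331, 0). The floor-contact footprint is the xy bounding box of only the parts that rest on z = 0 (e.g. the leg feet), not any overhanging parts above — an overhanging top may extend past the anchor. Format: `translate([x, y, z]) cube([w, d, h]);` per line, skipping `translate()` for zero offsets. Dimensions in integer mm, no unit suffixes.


translate([204, 137, 453]) cube([472, 388, 21]);
translate([204, 137, 0]) cube([44, 44, 453]);
translate([632, 137, 0]) cube([44, 44, 453]);
translate([204, 481, 0]) cube([44, 44, 453]);
translate([632, 481, 0]) cube([44, 44, 453]);
translate([204, 505, 474]) cube([472, 20, 416]);
translate([204, 137, 670]) cube([31, 368, 31]);
translate([645, 137, 670]) cube([31, 368, 31]);
translate([204, 137, 474]) cube([31, 31, 196]);
translate([645, 137, 474]) cube([31, 31, 196]);


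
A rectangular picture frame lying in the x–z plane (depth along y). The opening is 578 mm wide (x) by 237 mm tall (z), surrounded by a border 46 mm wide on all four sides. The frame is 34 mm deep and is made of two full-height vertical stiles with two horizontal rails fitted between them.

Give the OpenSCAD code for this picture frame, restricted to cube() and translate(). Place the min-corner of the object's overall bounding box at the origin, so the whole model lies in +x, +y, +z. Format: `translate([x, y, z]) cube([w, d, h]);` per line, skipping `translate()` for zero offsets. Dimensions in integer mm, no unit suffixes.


cube([46, 34, 329]);
translate([624, 0, 0]) cube([46, 34, 329]);
translate([46, 0, 0]) cube([578, 34, 46]);
translate([46, 0, 283]) cube([578, 34, 46]);


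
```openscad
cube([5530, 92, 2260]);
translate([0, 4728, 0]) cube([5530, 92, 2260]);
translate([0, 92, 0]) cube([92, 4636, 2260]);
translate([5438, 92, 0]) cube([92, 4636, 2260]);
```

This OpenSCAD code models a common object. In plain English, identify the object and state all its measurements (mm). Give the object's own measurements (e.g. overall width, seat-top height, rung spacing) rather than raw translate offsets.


The wall frame of a small rectangular building: four walls, each 2260 mm tall and 92 mm thick, enclosing a footprint 5530 mm (x) by 4820 mm (y) outside-to-outside, with no floor or roof. The front and back walls (the −y and +y sides) span the full width; the two side walls fit between them.


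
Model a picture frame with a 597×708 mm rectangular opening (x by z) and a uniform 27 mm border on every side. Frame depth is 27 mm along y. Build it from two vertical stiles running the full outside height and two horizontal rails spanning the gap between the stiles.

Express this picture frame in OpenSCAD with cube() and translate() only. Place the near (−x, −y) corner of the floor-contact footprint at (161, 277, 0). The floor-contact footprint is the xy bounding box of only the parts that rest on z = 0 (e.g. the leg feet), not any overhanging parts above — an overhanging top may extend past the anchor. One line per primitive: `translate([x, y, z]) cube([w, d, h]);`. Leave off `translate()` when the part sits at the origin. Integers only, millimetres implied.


translate([161, 277, 0]) cube([27, 27, 762]);
translate([785, 277, 0]) cube([27, 27, 762]);
translate([188, 277, 0]) cube([597, 27, 27]);
translate([188, 277, 735]) cube([597, 27, 27]);


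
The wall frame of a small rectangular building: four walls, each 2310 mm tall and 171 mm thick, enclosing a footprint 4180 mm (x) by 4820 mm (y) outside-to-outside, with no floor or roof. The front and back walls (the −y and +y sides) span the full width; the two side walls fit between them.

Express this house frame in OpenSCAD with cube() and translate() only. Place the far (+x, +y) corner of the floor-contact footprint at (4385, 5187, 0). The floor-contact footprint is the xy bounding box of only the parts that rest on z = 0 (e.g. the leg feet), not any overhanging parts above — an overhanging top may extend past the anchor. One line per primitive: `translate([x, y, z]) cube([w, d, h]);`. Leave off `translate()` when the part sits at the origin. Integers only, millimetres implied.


translate([205, 367, 0]) cube([4180, 171, 2310]);
translate([205, 5016, 0]) cube([4180, 171, 2310]);
translate([205, 538, 0]) cube([171, 4478, 2310]);
translate([4214, 538, 0]) cube([171, 4478, 2310]);


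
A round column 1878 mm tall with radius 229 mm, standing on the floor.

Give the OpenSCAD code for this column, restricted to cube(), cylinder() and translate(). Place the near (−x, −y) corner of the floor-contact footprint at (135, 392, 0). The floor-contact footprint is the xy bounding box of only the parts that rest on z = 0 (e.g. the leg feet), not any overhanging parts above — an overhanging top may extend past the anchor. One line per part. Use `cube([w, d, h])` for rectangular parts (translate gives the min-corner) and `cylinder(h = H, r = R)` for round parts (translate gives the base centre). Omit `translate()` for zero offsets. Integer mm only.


translate([364, 621, 0]) cylinder(h = 1878, r = 229);


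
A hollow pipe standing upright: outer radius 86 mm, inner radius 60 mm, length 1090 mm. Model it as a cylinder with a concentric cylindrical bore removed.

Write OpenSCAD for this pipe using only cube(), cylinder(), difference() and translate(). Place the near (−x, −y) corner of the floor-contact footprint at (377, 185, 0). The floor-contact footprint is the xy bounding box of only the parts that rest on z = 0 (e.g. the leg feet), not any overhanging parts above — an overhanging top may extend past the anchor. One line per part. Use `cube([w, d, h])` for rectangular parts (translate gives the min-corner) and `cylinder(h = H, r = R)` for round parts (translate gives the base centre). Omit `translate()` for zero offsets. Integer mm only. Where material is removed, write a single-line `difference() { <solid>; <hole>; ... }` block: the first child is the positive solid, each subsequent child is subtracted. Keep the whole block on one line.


difference() { translate([463, 271, 0]) cylinder(h = 1090, r = 86); translate([463, 271, 0]) cylinder(h = 1090, r = 60); }


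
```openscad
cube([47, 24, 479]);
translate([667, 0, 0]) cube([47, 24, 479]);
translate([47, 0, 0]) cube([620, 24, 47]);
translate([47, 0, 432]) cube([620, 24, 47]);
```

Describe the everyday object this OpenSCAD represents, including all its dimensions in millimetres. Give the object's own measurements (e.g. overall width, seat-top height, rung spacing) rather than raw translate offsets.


A rectangular picture frame lying in the x–z plane (depth along y). The opening is 620 mm wide (x) by 385 mm tall (z), surrounded by a border 47 mm wide on all four sides. The frame is 24 mm deep and is made of two full-height vertical stiles with two horizontal rails fitted between them.


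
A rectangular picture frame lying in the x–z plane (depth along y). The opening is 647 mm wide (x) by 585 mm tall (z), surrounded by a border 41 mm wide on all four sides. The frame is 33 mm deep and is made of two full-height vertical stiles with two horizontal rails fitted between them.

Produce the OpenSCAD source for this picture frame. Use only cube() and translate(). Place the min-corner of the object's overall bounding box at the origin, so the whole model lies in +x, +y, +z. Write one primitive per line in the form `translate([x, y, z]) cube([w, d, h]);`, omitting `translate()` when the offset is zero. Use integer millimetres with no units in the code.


cube([41, 33, 667]);
translate([688, 0, 0]) cube([41, 33, 667]);
translate([41, 0, 0]) cube([647, 33, 41]);
translate([41, 0, 626]) cube([647, 33, 41]);


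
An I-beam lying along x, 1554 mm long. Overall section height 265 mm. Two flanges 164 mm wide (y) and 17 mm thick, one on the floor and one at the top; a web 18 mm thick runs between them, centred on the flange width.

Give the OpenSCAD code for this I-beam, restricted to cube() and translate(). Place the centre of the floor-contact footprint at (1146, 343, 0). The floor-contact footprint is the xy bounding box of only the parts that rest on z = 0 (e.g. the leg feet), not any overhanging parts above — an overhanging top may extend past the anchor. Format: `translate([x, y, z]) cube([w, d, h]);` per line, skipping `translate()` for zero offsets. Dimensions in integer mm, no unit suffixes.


translate([369, 261, 0]) cube([1554, 164, 17]);
translate([369, 334, 17]) cube([1554, 18, 231]);
translate([369, 261, 248]) cube([1554, 164, 17]);


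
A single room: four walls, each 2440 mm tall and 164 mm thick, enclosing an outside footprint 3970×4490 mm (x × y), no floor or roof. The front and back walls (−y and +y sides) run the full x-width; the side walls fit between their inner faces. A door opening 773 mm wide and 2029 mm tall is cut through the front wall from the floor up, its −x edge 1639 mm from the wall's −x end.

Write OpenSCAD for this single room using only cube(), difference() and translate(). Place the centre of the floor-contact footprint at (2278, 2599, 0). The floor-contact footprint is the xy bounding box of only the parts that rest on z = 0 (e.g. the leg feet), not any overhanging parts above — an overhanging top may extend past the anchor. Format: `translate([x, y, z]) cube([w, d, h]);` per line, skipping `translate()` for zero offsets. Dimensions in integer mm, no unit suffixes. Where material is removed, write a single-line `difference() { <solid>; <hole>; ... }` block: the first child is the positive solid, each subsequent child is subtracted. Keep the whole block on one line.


difference() { translate([293, 354, 0]) cube([3970, 164, 2440]); translate([1932, 354, 0]) cube([773, 164, 2029]); }
translate([293, 4680, 0]) cube([3970, 164, 2440]);
translate([293, 518, 0]) cube([164, 4162, 2440]);
translate([4099, 518, 0]) cube([164, 4162, 2440]);


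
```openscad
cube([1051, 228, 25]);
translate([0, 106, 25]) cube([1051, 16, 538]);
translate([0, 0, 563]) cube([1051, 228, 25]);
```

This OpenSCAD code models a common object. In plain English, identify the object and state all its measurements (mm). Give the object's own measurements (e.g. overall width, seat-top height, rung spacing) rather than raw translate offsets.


An I-beam lying along x, 1051 mm long. Overall section height 588 mm. Two flanges 228 mm wide (y) and 25 mm thick, one on the floor and one at the top; a web 16 mm thick runs between them, centred on the flange width.


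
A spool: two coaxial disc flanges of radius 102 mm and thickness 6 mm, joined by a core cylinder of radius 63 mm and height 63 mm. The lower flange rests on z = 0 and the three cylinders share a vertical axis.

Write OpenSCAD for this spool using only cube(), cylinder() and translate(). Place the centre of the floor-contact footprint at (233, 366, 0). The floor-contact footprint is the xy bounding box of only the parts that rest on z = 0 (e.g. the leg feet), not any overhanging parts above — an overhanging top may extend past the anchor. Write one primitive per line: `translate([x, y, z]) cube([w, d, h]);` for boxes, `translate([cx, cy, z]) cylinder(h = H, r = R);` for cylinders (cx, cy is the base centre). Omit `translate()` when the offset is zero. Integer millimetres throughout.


translate([233, 366, 0]) cylinder(h = 6, r = 102);
translate([233, 366, 6]) cylinder(h = 63, r = 63);
translate([233, 366, 69]) cylinder(h = 6, r = 102);


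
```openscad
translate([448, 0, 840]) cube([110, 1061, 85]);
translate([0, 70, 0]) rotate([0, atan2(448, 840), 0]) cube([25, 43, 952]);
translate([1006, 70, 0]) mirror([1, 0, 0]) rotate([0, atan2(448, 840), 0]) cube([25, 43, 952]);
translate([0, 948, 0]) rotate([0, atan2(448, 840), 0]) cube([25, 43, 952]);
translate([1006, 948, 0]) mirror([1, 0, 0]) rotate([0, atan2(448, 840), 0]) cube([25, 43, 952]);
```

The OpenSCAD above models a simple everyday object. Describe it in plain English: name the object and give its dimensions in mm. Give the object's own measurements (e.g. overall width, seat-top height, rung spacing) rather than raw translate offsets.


A sawhorse. A 110×1061×85 mm beam (x, y, z) sits on two A-frame leg pairs. Each pair is two raked legs of 25×43 mm section (43 mm along y) splaying symmetrically in x. Each leg rises 840 mm vertically over 448 mm of horizontal reach and is 952 mm long along its own axis. Every leg's outer bottom edge rests on the floor and its outer top edge meets a bottom edge of the beam — the left legs (tilting toward +x) meet the beam's −x bottom edge, the right legs (their mirror images, tilting toward −x) meet its +x bottom edge — so the leg tops tuck under the beam, the beam's underside is 840 mm above the floor, and the feet are 1006 mm apart outside-to-outside with the beam centred between them. The two leg pairs are set in 70 mm from either end of the beam.


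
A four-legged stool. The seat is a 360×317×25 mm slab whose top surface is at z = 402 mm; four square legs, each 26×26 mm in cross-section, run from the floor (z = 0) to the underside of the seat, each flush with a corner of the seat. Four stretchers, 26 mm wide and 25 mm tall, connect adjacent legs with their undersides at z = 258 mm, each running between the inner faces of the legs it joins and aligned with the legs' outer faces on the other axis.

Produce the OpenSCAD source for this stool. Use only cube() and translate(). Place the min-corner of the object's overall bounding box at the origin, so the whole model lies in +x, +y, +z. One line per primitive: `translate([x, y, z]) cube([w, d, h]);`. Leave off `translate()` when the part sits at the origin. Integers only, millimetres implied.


// leg_h = 402 - 25 = 377
// stretcher span = 360 - 2*26 = 308
translate([0, 0, 377]) cube([360, 317, 25]);
cube([26, 26, 377]);
translate([334, 0, 0]) cube([26, 26, 377]);
translate([0, 291, 0]) cube([26, 26, 377]);
translate([334, 291, 0]) cube([26, 26, 377]);
translate([26, 0, 258]) cube([308, 26, 25]);
translate([26, 291, 258]) cube([308, 26, 25]);
translate([0, 26, 258]) cube([26, 265, 25]);
translate([334, 26, 258]) cube([26, 265, 25]);


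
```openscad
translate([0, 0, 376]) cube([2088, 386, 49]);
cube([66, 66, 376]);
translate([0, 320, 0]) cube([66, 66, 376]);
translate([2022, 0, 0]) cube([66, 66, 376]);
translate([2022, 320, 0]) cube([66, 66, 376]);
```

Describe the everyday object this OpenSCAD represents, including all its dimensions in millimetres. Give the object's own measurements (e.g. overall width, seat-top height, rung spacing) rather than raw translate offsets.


A long wooden bench with a 2088 mm (x) × 386 mm (y) seat, 49 mm thick, its top surface 425 mm above the floor. Four 66 mm square legs at the seat corners, flush with the edges, run from z = 0 to the seat underside.


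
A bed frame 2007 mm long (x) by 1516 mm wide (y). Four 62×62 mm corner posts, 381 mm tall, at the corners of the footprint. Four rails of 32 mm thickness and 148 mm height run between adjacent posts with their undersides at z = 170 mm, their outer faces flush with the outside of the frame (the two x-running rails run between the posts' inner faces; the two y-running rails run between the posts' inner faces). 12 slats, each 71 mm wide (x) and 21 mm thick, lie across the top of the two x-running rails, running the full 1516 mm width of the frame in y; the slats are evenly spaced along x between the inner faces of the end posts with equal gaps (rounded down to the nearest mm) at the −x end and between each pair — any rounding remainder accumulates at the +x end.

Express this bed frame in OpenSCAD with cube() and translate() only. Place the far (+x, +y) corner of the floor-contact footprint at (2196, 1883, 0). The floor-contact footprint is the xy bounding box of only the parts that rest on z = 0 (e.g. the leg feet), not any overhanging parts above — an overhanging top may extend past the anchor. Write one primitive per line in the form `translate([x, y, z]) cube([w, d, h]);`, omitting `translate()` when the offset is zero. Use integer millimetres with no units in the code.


translate([189, 367, 0]) cube([62, 62, 381]);
translate([189, 1821, 0]) cube([62, 62, 381]);
translate([2134, 367, 0]) cube([62, 62, 381]);
translate([2134, 1821, 0]) cube([62, 62, 381]);
translate([251, 367, 170]) cube([1883, 32, 148]);
translate([251, 1851, 170]) cube([1883, 32, 148]);
translate([189, 429, 170]) cube([32, 1392, 148]);
translate([2164, 429, 170]) cube([32, 1392, 148]);
translate([330, 367, 318]) cube([71, 1516, 21]);
translate([480, 367, 318]) cube([71, 1516, 21]);
translate([630, 367, 318]) cube([71, 1516, 21]);
translate([780, 367, 318]) cube([71, 1516, 21]);
translate([930, 367, 318]) cube([71, 1516, 21]);
translate([1080, 367, 318]) cube([71, 1516, 21]);
translate([1230, 367, 318]) cube([71, 1516, 21]);
translate([1380, 367, 318]) cube([71, 1516, 21]);
translate([1530, 367, 318]) cube([71, 1516, 21]);
translate([1680, 367, 318]) cube([71, 1516, 21]);
translate([1830, 367, 318]) cube([71, 1516, 21]);
translate([1980, 367, 318]) cube([71, 1516, 21]);


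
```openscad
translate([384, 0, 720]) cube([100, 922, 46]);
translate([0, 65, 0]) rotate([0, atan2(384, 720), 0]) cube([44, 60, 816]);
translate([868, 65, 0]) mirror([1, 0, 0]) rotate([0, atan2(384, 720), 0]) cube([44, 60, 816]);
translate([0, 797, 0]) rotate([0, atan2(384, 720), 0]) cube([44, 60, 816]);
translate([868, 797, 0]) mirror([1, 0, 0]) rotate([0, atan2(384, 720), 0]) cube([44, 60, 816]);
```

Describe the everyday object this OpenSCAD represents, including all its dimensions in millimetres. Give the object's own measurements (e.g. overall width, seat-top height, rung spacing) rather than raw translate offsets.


A sawhorse. A 100×922×46 mm beam (x, y, z) sits on two A-frame leg pairs. Each pair is two raked legs of 44×60 mm section (60 mm along y) splaying symmetrically in x. Each leg rises 720 mm vertically over 384 mm of horizontal reach and is 816 mm long along its own axis. Every leg's outer bottom edge rests on the floor and its outer top edge meets a bottom edge of the beam — the left legs (tilting toward +x) meet the beam's −x bottom edge, the right legs (their mirror images, tilting toward −x) meet its +x bottom edge — so the leg tops tuck under the beam, the beam's underside is 720 mm above the floor, and the feet are 868 mm apart outside-to-outside with the beam centred between them. The two leg pairs are set in 65 mm from either end of the beam.


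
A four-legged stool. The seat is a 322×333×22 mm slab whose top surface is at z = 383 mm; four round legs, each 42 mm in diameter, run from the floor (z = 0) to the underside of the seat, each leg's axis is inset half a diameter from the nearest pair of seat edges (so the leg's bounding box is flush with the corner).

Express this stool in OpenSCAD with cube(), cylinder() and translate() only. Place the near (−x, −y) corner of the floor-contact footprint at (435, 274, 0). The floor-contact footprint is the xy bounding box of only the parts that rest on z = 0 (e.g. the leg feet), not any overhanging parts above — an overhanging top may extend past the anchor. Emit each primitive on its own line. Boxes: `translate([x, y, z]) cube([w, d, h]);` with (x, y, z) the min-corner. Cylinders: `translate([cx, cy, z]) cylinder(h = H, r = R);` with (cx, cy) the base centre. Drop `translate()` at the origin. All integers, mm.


translate([435, 274, 361]) cube([322, 333, 22]);
translate([456, 295, 0]) cylinder(h = 361, r = 21);
translate([736, 295, 0]) cylinder(h = 361, r = 21);
translate([456, 586, 0]) cylinder(h = 361, r = 21);
translate([736, 586, 0]) cylinder(h = 361, r = 21);


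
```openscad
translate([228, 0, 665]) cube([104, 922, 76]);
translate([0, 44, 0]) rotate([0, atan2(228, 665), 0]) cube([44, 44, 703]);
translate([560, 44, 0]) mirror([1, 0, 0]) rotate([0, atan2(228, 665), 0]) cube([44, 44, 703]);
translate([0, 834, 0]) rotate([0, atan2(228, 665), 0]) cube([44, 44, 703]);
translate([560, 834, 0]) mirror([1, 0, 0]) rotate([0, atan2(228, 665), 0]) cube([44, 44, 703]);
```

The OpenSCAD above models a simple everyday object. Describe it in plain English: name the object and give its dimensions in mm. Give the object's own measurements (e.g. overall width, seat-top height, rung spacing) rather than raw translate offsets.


A sawhorse. A 104×922×76 mm beam (x, y, z) sits on two A-frame leg pairs. Each pair is two raked legs of 44×44 mm section (44 mm along y) splaying symmetrically in x. Each leg rises 665 mm vertically over 228 mm of horizontal reach and is 703 mm long along its own axis. Every leg's outer bottom edge rests on the floor and its outer top edge meets a bottom edge of the beam — the left legs (tilting toward +x) meet the beam's −x bottom edge, the right legs (their mirror images, tilting toward −x) meet its +x bottom edge — so the leg tops tuck under the beam, the beam's underside is 665 mm above the floor, and the feet are 560 mm apart outside-to-outside with the beam centred between them. The two leg pairs are set in 44 mm from either end of the beam.


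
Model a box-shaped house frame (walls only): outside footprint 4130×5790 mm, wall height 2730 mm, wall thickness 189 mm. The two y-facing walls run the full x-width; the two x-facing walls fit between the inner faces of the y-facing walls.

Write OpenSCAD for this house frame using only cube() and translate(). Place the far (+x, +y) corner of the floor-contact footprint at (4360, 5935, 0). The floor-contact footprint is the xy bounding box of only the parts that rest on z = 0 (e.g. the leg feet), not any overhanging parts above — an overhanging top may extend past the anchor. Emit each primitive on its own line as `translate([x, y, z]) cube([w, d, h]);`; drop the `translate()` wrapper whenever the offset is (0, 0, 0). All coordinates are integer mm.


translate([230, 145, 0]) cube([4130, 189, 2730]);
translate([230, 5746, 0]) cube([4130, 189, 2730]);
translate([230, 334, 0]) cube([189, 5412, 2730]);
translate([4171, 334, 0]) cube([189, 5412, 2730]);


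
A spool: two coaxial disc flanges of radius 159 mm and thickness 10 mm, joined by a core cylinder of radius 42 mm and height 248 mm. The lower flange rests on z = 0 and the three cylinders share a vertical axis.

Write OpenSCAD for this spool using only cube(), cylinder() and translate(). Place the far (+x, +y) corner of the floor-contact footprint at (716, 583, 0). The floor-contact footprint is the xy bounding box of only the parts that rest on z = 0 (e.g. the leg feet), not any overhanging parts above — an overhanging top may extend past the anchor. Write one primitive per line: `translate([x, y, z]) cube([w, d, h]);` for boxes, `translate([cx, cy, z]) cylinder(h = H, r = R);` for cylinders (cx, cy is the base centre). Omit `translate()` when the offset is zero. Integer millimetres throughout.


translate([557, 424, 0]) cylinder(h = 10, r = 159);
translate([557, 424, 10]) cylinder(h = 248, r = 42);
translate([557, 424, 258]) cylinder(h = 10, r = 159);


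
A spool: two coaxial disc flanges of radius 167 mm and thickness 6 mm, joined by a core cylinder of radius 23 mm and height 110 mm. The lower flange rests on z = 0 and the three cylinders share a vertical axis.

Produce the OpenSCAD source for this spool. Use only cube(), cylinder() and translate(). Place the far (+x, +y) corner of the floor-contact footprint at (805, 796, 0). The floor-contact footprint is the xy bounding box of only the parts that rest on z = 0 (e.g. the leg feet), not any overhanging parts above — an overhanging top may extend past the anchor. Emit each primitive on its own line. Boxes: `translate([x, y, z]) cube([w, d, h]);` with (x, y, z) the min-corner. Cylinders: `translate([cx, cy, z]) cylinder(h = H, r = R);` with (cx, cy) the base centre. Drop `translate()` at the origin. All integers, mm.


translate([638, 629, 0]) cylinder(h = 6, r = 167);
translate([638, 629, 6]) cylinder(h = 110, r = 23);
translate([638, 629, 116]) cylinder(h = 6, r = 167);


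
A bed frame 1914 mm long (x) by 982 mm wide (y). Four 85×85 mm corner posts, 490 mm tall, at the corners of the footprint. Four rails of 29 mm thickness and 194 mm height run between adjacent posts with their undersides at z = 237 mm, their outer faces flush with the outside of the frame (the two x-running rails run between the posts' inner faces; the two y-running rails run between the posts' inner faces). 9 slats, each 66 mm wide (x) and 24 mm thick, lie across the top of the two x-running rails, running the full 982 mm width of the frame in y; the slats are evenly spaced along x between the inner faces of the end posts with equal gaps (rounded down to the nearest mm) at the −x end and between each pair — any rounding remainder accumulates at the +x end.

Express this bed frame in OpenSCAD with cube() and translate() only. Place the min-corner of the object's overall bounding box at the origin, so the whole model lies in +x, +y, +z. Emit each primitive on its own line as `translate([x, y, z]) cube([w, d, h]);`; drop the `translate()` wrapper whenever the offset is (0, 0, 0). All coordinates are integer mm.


// slat z = rail_z + rail_h = 237 + 194 = 431
// slat gap = ⌊(1744 − 9·66) / 10⌋ = 115
cube([85, 85, 490]);
translate([0, 897, 0]) cube([85, 85, 490]);
translate([1829, 0, 0]) cube([85, 85, 490]);
translate([1829, 897, 0]) cube([85, 85, 490]);
translate([85, 0, 237]) cube([1744, 29, 194]);
translate([85, 953, 237]) cube([1744, 29, 194]);
translate([0, 85, 237]) cube([29, 812, 194]);
translate([1885, 85, 237]) cube([29, 812, 194]);
translate([200, 0, 431]) cube([66, 982, 24]);
translate([381, 0, 431]) cube([66, 982, 24]);
translate([562, 0, 431]) cube([66, 982, 24]);
translate([743, 0, 431]) cube([66, 982, 24]);
translate([924, 0, 431]) cube([66, 982, 24]);
translate([1105, 0, 431]) cube([66, 982, 24]);
translate([1286, 0, 431]) cube([66, 982, 24]);
translate([1467, 0, 431]) cube([66, 982, 24]);
translate([1648, 0, 431]) cube([66, 982, 24]);


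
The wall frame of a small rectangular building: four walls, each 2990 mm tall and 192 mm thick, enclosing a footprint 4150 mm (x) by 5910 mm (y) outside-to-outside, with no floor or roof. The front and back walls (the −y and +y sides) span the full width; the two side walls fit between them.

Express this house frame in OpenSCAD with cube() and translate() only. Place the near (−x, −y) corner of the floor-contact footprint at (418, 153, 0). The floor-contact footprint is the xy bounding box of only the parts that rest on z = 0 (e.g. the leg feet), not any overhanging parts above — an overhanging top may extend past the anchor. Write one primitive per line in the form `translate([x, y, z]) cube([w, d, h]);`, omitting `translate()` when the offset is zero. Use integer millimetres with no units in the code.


translate([418, 153, 0]) cube([4150, 192, 2990]);
translate([418, 5871, 0]) cube([4150, 192, 2990]);
translate([418, 345, 0]) cube([192, 5526, 2990]);
translate([4376, 345, 0]) cube([192, 5526, 2990]);


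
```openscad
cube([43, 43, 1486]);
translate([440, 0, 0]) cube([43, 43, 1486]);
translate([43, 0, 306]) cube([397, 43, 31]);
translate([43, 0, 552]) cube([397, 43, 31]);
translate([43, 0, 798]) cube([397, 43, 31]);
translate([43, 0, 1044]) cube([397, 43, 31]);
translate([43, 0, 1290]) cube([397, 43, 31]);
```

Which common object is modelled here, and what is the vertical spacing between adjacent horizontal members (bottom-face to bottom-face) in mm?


A ladder. The rung spacing is 246 mm.

Two tall 43×43 posts with 5 short bars between them — a ladder. Adjacent rungs sit at z = 306 and z = 552, so the spacing is 552 − 306 = 246 mm.


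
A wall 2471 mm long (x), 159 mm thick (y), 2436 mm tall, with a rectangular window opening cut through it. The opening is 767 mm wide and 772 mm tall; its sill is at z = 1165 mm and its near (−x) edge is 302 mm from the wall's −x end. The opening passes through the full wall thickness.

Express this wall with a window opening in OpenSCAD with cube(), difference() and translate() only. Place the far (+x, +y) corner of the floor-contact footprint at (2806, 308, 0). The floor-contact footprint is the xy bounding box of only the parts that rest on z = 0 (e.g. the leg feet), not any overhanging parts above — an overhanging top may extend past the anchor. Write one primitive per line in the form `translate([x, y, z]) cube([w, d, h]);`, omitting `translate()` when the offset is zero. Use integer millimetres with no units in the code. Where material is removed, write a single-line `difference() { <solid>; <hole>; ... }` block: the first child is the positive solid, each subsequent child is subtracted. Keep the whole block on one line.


difference() { translate([335, 149, 0]) cube([2471, 159, 2436]); translate([637, 149, 1165]) cube([767, 159, 772]); }


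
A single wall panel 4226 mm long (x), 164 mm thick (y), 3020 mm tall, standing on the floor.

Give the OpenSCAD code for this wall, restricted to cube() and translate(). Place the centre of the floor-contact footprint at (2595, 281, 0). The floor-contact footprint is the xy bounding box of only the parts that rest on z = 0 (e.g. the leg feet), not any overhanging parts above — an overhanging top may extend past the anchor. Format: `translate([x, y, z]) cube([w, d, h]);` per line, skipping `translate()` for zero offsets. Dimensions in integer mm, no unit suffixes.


translate([482, 199, 0]) cube([4226, 164, 3020]);


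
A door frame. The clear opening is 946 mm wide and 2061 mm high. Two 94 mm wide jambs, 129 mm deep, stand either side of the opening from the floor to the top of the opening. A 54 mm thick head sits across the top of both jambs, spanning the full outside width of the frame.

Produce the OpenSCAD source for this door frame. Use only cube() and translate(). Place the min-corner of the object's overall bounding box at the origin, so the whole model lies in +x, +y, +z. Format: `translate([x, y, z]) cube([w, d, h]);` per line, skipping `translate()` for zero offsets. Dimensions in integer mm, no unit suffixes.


cube([94, 129, 2061]);
translate([1040, 0, 0]) cube([94, 129, 2061]);
translate([0, 0, 2061]) cube([1134, 129, 54]);


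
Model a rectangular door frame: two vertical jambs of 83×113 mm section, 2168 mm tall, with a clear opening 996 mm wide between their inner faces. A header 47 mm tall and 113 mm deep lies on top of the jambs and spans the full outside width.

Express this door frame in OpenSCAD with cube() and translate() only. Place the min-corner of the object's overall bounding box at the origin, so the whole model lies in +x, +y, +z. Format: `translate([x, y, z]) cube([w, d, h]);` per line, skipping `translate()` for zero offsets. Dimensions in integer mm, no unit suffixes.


cube([83, 113, 2168]);
translate([1079, 0, 0]) cube([83, 113, 2168]);
translate([0, 0, 2168]) cube([1162, 113, 47]);


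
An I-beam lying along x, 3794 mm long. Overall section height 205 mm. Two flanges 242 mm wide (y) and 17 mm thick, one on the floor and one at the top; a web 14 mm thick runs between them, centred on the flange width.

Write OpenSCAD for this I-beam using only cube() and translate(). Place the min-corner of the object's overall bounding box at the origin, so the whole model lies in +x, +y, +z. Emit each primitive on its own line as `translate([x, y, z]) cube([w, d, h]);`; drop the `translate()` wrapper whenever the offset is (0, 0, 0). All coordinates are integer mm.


cube([3794, 242, 17]);
translate([0, 114, 17]) cube([3794, 14, 171]);
translate([0, 0, 188]) cube([3794, 242, 17]);
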